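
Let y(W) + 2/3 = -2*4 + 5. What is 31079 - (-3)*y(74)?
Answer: 31068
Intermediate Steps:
y(W) = -11/3 (y(W) = -⅔ + (-2*4 + 5) = -⅔ + (-8 + 5) = -⅔ - 3 = -11/3)
31079 - (-3)*y(74) = 31079 - (-3)*(-11)/3 = 31079 - 1*11 = 31079 - 11 = 31068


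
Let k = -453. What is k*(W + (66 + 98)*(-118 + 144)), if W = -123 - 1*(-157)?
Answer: -1946994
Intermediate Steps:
W = 34 (W = -123 + 157 = 34)
k*(W + (66 + 98)*(-118 + 144)) = -453*(34 + (66 + 98)*(-118 + 144)) = -453*(34 + 164*26) = -453*(34 + 4264) = -453*4298 = -1946994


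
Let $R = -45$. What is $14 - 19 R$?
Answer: $869$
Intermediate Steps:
$14 - 19 R = 14 - -855 = 14 + 855 = 869$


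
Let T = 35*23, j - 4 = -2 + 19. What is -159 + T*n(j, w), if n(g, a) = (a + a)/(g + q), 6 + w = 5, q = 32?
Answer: -10037/53 ≈ -189.38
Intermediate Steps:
j = 21 (j = 4 + (-2 + 19) = 4 + 17 = 21)
w = -1 (w = -6 + 5 = -1)
T = 805
n(g, a) = 2*a/(32 + g) (n(g, a) = (a + a)/(g + 32) = (2*a)/(32 + g) = 2*a/(32 + g))
-159 + T*n(j, w) = -159 + 805*(2*(-1)/(32 + 21)) = -159 + 805*(2*(-1)/53) = -159 + 805*(2*(-1)*(1/53)) = -159 + 805*(-2/53) = -159 - 1610/53 = -10037/53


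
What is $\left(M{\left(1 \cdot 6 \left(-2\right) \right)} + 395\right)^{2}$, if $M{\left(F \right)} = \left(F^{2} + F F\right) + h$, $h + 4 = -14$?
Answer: $442225$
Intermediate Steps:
$h = -18$ ($h = -4 - 14 = -18$)
$M{\left(F \right)} = -18 + 2 F^{2}$ ($M{\left(F \right)} = \left(F^{2} + F F\right) - 18 = \left(F^{2} + F^{2}\right) - 18 = 2 F^{2} - 18 = -18 + 2 F^{2}$)
$\left(M{\left(1 \cdot 6 \left(-2\right) \right)} + 395\right)^{2} = \left(\left(-18 + 2 \left(1 \cdot 6 \left(-2\right)\right)^{2}\right) + 395\right)^{2} = \left(\left(-18 + 2 \left(6 \left(-2\right)\right)^{2}\right) + 395\right)^{2} = \left(\left(-18 + 2 \left(-12\right)^{2}\right) + 395\right)^{2} = \left(\left(-18 + 2 \cdot 144\right) + 395\right)^{2} = \left(\left(-18 + 288\right) + 395\right)^{2} = \left(270 + 395\right)^{2} = 665^{2} = 442225$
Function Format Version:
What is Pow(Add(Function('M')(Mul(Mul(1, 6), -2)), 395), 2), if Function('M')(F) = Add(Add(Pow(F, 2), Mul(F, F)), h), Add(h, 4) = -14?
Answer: 442225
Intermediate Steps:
h = -18 (h = Add(-4, -14) = -18)
Function('M')(F) = Add(-18, Mul(2, Pow(F, 2))) (Function('M')(F) = Add(Add(Pow(F, 2), Mul(F, F)), -18) = Add(Add(Pow(F, 2), Pow(F, 2)), -18) = Add(Mul(2, Pow(F, 2)), -18) = Add(-18, Mul(2, Pow(F, 2))))
Pow(Add(Function('M')(Mul(Mul(1, 6), -2)), 395), 2) = Pow(Add(Add(-18, Mul(2, Pow(Mul(Mul(1, 6), -2), 2))), 395), 2) = Pow(Add(Add(-18, Mul(2, Pow(Mul(6, -2), 2))), 395), 2) = Pow(Add(Add(-18, Mul(2, Pow(-12, 2))), 395), 2) = Pow(Add(Add(-18, Mul(2, 144)), 395), 2) = Pow(Add(Add(-18, 288), 395), 2) = Pow(Add(270, 395), 2) = Pow(665, 2) = 442225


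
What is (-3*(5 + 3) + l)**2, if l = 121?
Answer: 9409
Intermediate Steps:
(-3*(5 + 3) + l)**2 = (-3*(5 + 3) + 121)**2 = (-3*8 + 121)**2 = (-24 + 121)**2 = 97**2 = 9409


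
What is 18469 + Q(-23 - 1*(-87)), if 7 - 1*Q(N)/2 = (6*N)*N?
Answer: -30669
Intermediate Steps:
Q(N) = 14 - 12*N² (Q(N) = 14 - 2*6*N*N = 14 - 12*N²)
18469 + Q(-23 - 1*(-87)) = 18469 + (14 - 12*(-23 - 1*(-87))²) = 18469 + (14 - 12*(-23 + 87)²) = 18469 + (14 - 12*64²) = 18469 + (14 - 12*4096) = 18469 + (14 - 49152) = 18469 - 49138 = -30669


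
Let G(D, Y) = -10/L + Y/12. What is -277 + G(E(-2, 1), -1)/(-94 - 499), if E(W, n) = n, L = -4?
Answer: -1971161/7116 ≈ -277.00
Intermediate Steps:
G(D, Y) = 5/2 + Y/12 (G(D, Y) = -10/(-4) + Y/12 = -10*(-1/4) + Y*(1/12) = 5/2 + Y/12)
-277 + G(E(-2, 1), -1)/(-94 - 499) = -277 + (5/2 + (1/12)*(-1))/(-94 - 499) = -277 + (5/2 - 1/12)/(-593) = -277 - 1/593*29/12 = -277 - 29/7116 = -1971161/7116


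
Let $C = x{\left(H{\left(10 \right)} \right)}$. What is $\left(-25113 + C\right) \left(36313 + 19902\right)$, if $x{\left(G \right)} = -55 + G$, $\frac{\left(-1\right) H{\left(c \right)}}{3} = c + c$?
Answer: $-1418192020$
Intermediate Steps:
$H{\left(c \right)} = - 6 c$ ($H{\left(c \right)} = - 3 \left(c + c\right) = - 3 \cdot 2 c = - 6 c$)
$C = -115$ ($C = -55 - 60 = -115$)
$\left(-25113 + C\right) \left(36313 + 19902\right) = \left(-25113 - 115\right) \left(36313 + 19902\right) = \left(-25228\right) 56215 = -1418192020$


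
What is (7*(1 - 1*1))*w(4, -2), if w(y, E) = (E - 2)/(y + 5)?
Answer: 0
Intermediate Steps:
w(y, E) = (-2 + E)/(5 + y)
(7*(1 - 1*1))*w(4, -2) = (7*(1 - 1*1))*((-2 - 2)/(5 + 4)) = (7*(1 - 1))*(-4/9) = (7*0)*((1/9)*(-4)) = 0*(-4/9) = 0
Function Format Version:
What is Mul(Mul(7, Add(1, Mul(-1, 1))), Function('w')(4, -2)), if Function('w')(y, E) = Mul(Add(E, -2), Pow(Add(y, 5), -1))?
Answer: 0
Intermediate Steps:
Function('w')(y, E) = Mul(Pow(Add(5, y), -1), Add(-2, E)) (Function('w')(y, E) = Mul(Add(-2, E), Pow(Add(5, y), -1)) = Mul(Pow(Add(5, y), -1), Add(-2, E)))
Mul(Mul(7, Add(1, Mul(-1, 1))), Function('w')(4, -2)) = Mul(Mul(7, Add(1, Mul(-1, 1))), Mul(Pow(Add(5, 4), -1), Add(-2, -2))) = Mul(Mul(7, Add(1, -1)), Mul(Pow(9, -1), -4)) = Mul(Mul(7, 0), Mul(Rational(1, 9), -4)) = Mul(0, Rational(-4, 9)) = 0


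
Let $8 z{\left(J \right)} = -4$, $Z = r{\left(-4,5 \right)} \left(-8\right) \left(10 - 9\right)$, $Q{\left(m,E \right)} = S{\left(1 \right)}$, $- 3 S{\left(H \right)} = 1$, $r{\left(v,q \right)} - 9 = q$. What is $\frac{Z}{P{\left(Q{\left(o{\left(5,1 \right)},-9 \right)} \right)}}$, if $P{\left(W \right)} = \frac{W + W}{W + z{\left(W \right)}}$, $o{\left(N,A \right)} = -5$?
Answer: $-140$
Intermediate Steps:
$r{\left(v,q \right)} = 9 + q$
$S{\left(H \right)} = - \frac{1}{3}$ ($S{\left(H \right)} = \left(- \frac{1}{3}\right) 1 = - \frac{1}{3}$)
$Q{\left(m,E \right)} = - \frac{1}{3}$
$Z = -112$ ($Z = \left(9 + 5\right) \left(-8\right) \left(10 - 9\right) = 14 \left(-8\right) \left(10 - 9\right) = \left(-112\right) 1 = -112$)
$z{\left(J \right)} = - \frac{1}{2}$ ($z{\left(J \right)} = \frac{1}{8} \left(-4\right) = - \frac{1}{2}$)
$P{\left(W \right)} = \frac{2 W}{- \frac{1}{2} + W}$ ($P{\left(W \right)} = \frac{W + W}{W - \frac{1}{2}} = \frac{2 W}{- \frac{1}{2} + W}$)
$\frac{Z}{P{\left(Q{\left(o{\left(5,1 \right)},-9 \right)} \right)}} = - \frac{112}{4 \left(- \frac{1}{3}\right) \frac{1}{-1 + 2 \left(- \frac{1}{3}\right)}} = - \frac{112}{4 \left(- \frac{1}{3}\right) \frac{1}{-1 - \frac{2}{3}}} = - \frac{112}{4 \left(- \frac{1}{3}\right) \frac{1}{- \frac{5}{3}}} = - \frac{112}{4 \left(- \frac{1}{3}\right) \left(- \frac{3}{5}\right)} = - \frac{112}{\frac{4}{5}} = \left(-112\right) \frac{5}{4} = -140$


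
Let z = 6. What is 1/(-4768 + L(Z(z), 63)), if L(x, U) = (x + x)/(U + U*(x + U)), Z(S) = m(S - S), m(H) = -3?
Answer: -1281/6107810 ≈ -0.00020973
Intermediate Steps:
Z(S) = -3
L(x, U) = 2*x/(U + U*(U + x)) (L(x, U) = (2*x)/(U + U*(U + x)) = 2*x/(U + U*(U + x)))
1/(-4768 + L(Z(z), 63)) = 1/(-4768 + 2*(-3)/(63*(1 + 63 - 3))) = 1/(-4768 + 2*(-3)*(1/63)/61) = 1/(-4768 + 2*(-3)*(1/63)*(1/61)) = 1/(-4768 - 2/1281) = 1/(-6107810/1281) = -1281/6107810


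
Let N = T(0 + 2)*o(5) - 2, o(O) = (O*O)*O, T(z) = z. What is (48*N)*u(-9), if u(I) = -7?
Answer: -83328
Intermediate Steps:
o(O) = O**3 (o(O) = O**2*O = O**3)
N = 248 (N = (0 + 2)*5**3 - 2 = 2*125 - 2 = 250 - 2 = 248)
(48*N)*u(-9) = (48*248)*(-7) = 11904*(-7) = -83328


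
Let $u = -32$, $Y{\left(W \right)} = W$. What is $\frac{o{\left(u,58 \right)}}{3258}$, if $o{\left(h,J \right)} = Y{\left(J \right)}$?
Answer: $\frac{29}{1629} \approx 0.017802$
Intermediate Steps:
$o{\left(h,J \right)} = J$
$\frac{o{\left(u,58 \right)}}{3258} = \frac{58}{3258} = 58 \cdot \frac{1}{3258} = \frac{29}{1629}$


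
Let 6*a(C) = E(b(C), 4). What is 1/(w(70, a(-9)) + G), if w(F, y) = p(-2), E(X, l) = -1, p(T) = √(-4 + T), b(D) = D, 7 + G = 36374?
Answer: 36367/1322558695 - I*√6/1322558695 ≈ 2.7497e-5 - 1.8521e-9*I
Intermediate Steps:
G = 36367 (G = -7 + 36374 = 36367)
a(C) = -⅙ (a(C) = (⅙)*(-1) = -⅙)
w(F, y) = I*√6 (w(F, y) = √(-4 - 2) = √(-6) = I*√6)
1/(w(70, a(-9)) + G) = 1/(I*√6 + 36367) = 1/(36367 + I*√6)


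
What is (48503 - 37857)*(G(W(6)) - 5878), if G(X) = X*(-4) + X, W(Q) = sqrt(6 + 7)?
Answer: -62577188 - 31938*sqrt(13) ≈ -6.2692e+7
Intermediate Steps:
W(Q) = sqrt(13)
G(X) = -3*X (G(X) = -4*X + X = -3*X)
(48503 - 37857)*(G(W(6)) - 5878) = (48503 - 37857)*(-3*sqrt(13) - 5878) = 10646*(-5878 - 3*sqrt(13)) = -62577188 - 31938*sqrt(13)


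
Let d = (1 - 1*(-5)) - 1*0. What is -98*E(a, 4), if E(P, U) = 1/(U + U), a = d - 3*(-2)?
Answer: -49/4 ≈ -12.250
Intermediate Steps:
d = 6 (d = (1 + 5) + 0 = 6 + 0 = 6)
a = 12 (a = 6 - 3*(-2) = 6 + 6 = 12)
E(P, U) = 1/(2*U)
-98*E(a, 4) = -49/4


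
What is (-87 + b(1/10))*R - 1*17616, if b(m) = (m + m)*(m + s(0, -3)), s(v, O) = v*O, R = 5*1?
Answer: -180509/10 ≈ -18051.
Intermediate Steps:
R = 5
s(v, O) = O*v
b(m) = 2*m² (b(m) = (m + m)*(m - 3*0) = (2*m)*(m + 0) = (2*m)*m = 2*m²)
(-87 + b(1/10))*R - 1*17616 = (-87 + 2*(1/10)²)*5 - 1*17616 = (-87 + 2*(⅒)²)*5 - 17616 = (-87 + 2*(1/100))*5 - 17616 = (-87 + 1/50)*5 - 17616 = -4349/50*5 - 17616 = -4349/10 - 17616 = -180509/10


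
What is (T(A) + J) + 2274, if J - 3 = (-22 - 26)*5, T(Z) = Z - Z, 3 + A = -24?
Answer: 2037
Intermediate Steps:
A = -27 (A = -3 - 24 = -27)
T(Z) = 0
J = -237 (J = 3 + (-22 - 26)*5 = 3 - 48*5 = 3 - 240 = -237)
(T(A) + J) + 2274 = (0 - 237) + 2274 = -237 + 2274 = 2037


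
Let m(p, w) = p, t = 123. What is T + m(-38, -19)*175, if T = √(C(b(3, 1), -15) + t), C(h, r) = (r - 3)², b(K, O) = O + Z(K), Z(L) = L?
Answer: -6650 + √447 ≈ -6628.9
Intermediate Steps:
b(K, O) = K + O (b(K, O) = O + K = K + O)
C(h, r) = (-3 + r)²
T = √447 (T = √((-3 - 15)² + 123) = √((-18)² + 123) = √(324 + 123) = √447 ≈ 21.142)
T + m(-38, -19)*175 = √447 - 38*175 = √447 - 6650 = -6650 + √447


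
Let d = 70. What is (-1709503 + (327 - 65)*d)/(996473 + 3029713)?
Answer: -187907/447354 ≈ -0.42004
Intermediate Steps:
(-1709503 + (327 - 65)*d)/(996473 + 3029713) = (-1709503 + (327 - 65)*70)/(996473 + 3029713) = (-1709503 + 262*70)/4026186 = (-1709503 + 18340)*(1/4026186) = -1691163*1/4026186 = -187907/447354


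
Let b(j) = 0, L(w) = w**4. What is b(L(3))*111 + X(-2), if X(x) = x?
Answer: -2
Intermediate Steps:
b(L(3))*111 + X(-2) = 0*111 - 2 = 0 - 2 = -2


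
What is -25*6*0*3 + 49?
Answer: 49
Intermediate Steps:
-25*6*0*3 + 49 = -0*3 + 49 = -25*0 + 49 = 0 + 49 = 49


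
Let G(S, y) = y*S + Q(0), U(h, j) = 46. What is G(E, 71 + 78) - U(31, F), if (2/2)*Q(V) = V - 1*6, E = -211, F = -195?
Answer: -31491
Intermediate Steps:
Q(V) = -6 + V (Q(V) = V - 1*6 = V - 6 = -6 + V)
G(S, y) = -6 + S*y (G(S, y) = y*S + (-6 + 0) = S*y - 6 = -6 + S*y)
G(E, 71 + 78) - U(31, F) = (-6 - 211*(71 + 78)) - 1*46 = (-6 - 211*149) - 46 = (-6 - 31439) - 46 = -31445 - 46 = -31491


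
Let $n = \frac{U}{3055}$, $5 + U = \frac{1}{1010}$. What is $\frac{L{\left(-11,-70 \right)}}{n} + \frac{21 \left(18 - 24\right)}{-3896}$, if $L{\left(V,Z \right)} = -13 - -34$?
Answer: $- \frac{42074453771}{3278484} \approx -12834.0$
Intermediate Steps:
$L{\left(V,Z \right)} = 21$ ($L{\left(V,Z \right)} = -13 + 34 = 21$)
$U = - \frac{5049}{1010}$ ($U = -5 + \frac{1}{1010} = - \frac{5049}{1010} \approx -4.999$)
$n = - \frac{5049}{3085550}$ ($n = - \frac{5049}{1010 \cdot 3055} = \left(- \frac{5049}{1010}\right) \frac{1}{3055} = - \frac{5049}{3085550} \approx -0.0016363$)
$\frac{L{\left(-11,-70 \right)}}{n} + \frac{21 \left(18 - 24\right)}{-3896} = \frac{21}{- \frac{5049}{3085550}} + \frac{21 \left(18 - 24\right)}{-3896} = 21 \left(- \frac{3085550}{5049}\right) + 21 \left(-6\right) \left(- \frac{1}{3896}\right) = - \frac{21598850}{1683} - - \frac{63}{1948} = - \frac{21598850}{1683} + \frac{63}{1948} = - \frac{42074453771}{3278484}$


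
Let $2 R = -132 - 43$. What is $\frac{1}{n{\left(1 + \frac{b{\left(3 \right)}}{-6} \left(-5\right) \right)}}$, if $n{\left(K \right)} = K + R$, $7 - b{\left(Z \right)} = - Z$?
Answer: $- \frac{6}{469} \approx -0.012793$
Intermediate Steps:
$b{\left(Z \right)} = 7 + Z$ ($b{\left(Z \right)} = 7 - - Z = 7 + Z$)
$R = - \frac{175}{2}$ ($R = \frac{-132 - 43}{2} = \frac{1}{2} \left(-175\right) = - \frac{175}{2} \approx -87.5$)
$n{\left(K \right)} = - \frac{175}{2} + K$ ($n{\left(K \right)} = K - \frac{175}{2} = - \frac{175}{2} + K$)
$\frac{1}{n{\left(1 + \frac{b{\left(3 \right)}}{-6} \left(-5\right) \right)}} = \frac{1}{- \frac{175}{2} + \left(1 + \frac{7 + 3}{-6} \left(-5\right)\right)} = \frac{1}{- \frac{175}{2} + \left(1 + 10 \left(- \frac{1}{6}\right) \left(-5\right)\right)} = \frac{1}{- \frac{175}{2} + \left(1 - - \frac{25}{3}\right)} = \frac{1}{- \frac{175}{2} + \left(1 + \frac{25}{3}\right)} = \frac{1}{- \frac{175}{2} + \frac{28}{3}} = \frac{1}{- \frac{469}{6}} = - \frac{6}{469}$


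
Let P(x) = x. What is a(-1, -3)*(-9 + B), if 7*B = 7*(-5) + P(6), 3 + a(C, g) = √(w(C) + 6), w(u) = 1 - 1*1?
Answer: 276/7 - 92*√6/7 ≈ 7.2353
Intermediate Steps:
w(u) = 0 (w(u) = 1 - 1 = 0)
a(C, g) = -3 + √6 (a(C, g) = -3 + √(0 + 6) = -3 + √6)
B = -29/7 (B = (7*(-5) + 6)/7 = (-35 + 6)/7 = (⅐)*(-29) = -29/7 ≈ -4.1429)
a(-1, -3)*(-9 + B) = (-3 + √6)*(-9 - 29/7) = (-3 + √6)*(-92/7) = 276/7 - 92*√6/7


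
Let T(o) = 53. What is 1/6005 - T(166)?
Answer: -318264/6005 ≈ -53.000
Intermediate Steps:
1/6005 - T(166) = 1/6005 - 1*53 = 1/6005 - 53 = -318264/6005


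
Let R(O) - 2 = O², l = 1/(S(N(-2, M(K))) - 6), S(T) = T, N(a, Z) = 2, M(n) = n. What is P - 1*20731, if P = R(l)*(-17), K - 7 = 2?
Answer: -332257/16 ≈ -20766.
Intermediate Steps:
K = 9 (K = 7 + 2 = 9)
l = -¼ (l = 1/(2 - 6) = 1/(-4) = -¼ ≈ -0.25000)
R(O) = 2 + O²
P = -561/16 (P = (2 + (-¼)²)*(-17) = (2 + 1/16)*(-17) = (33/16)*(-17) = -561/16 ≈ -35.063)
P - 1*20731 = -561/16 - 1*20731 = -561/16 - 20731 = -332257/16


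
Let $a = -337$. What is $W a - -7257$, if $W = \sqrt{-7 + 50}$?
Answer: $7257 - 337 \sqrt{43} \approx 5047.1$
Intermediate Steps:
$W = \sqrt{43} \approx 6.5574$
$W a - -7257 = \sqrt{43} \left(-337\right) - -7257 = - 337 \sqrt{43} + 7257 = 7257 - 337 \sqrt{43}$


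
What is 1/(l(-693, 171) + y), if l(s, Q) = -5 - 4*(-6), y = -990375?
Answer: -1/990356 ≈ -1.0097e-6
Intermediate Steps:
l(s, Q) = 19 (l(s, Q) = -5 + 24 = 19)
1/(l(-693, 171) + y) = 1/(19 - 990375) = 1/(-990356) = -1/990356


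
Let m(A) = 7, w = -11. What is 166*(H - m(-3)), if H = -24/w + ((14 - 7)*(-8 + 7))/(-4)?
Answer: -11205/22 ≈ -509.32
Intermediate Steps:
H = 173/44 (H = -24/(-11) + ((14 - 7)*(-8 + 7))/(-4) = -24*(-1/11) + (7*(-1))*(-¼) = 24/11 - 7*(-¼) = 24/11 + 7/4 = 173/44 ≈ 3.9318)
166*(H - m(-3)) = 166*(173/44 - 1*7) = 166*(173/44 - 7) = 166*(-135/44) = -11205/22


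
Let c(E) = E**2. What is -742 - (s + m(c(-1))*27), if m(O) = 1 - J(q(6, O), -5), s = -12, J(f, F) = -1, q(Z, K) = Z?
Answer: -784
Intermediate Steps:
m(O) = 2 (m(O) = 1 - 1*(-1) = 1 + 1 = 2)
-742 - (s + m(c(-1))*27) = -742 - (-12 + 2*27) = -742 - (-12 + 54) = -742 - 1*42 = -742 - 42 = -784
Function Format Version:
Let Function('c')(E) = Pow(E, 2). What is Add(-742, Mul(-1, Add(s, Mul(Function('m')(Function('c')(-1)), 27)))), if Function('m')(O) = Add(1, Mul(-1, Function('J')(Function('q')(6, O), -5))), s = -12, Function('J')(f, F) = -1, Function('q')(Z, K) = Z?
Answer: -784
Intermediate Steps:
Function('m')(O) = 2 (Function('m')(O) = Add(1, Mul(-1, -1)) = Add(1, 1) = 2)
Add(-742, Mul(-1, Add(s, Mul(Function('m')(Function('c')(-1)), 27)))) = Add(-742, Mul(-1, Add(-12, Mul(2, 27)))) = Add(-742, Mul(-1, Add(-12, 54))) = Add(-742, Mul(-1, 42)) = Add(-742, -42) = -784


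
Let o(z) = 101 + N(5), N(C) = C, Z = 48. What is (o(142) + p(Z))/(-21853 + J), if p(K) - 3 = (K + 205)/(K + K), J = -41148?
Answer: -10717/6048096 ≈ -0.0017720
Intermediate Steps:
o(z) = 106 (o(z) = 101 + 5 = 106)
p(K) = 3 + (205 + K)/(2*K) (p(K) = 3 + (K + 205)/(K + K) = 3 + (205 + K)/((2*K)) = 3 + (205 + K)*(1/(2*K)) = 3 + (205 + K)/(2*K))
(o(142) + p(Z))/(-21853 + J) = (106 + (1/2)*(205 + 7*48)/48)/(-21853 - 41148) = (106 + (1/2)*(1/48)*(205 + 336))/(-63001) = (106 + (1/2)*(1/48)*541)*(-1/63001) = (106 + 541/96)*(-1/63001) = (10717/96)*(-1/63001) = -10717/6048096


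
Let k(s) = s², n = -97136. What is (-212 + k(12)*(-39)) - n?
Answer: 91308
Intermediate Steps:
(-212 + k(12)*(-39)) - n = (-212 + 12²*(-39)) - 1*(-97136) = (-212 + 144*(-39)) + 97136 = (-212 - 5616) + 97136 = -5828 + 97136 = 91308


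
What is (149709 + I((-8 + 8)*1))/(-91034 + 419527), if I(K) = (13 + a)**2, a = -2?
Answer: 149830/328493 ≈ 0.45611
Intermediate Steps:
I(K) = 121 (I(K) = (13 - 2)**2 = 11**2 = 121)
(149709 + I((-8 + 8)*1))/(-91034 + 419527) = (149709 + 121)/(-91034 + 419527) = 149830/328493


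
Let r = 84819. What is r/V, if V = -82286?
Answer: -84819/82286 ≈ -1.0308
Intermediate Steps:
r/V = 84819/(-82286) = 84819*(-1/82286) = -84819/82286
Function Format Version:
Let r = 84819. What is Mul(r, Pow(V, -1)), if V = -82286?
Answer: Rational(-84819, 82286) ≈ -1.0308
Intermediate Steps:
Mul(r, Pow(V, -1)) = Mul(84819, Pow(-82286, -1)) = Mul(84819, Rational(-1, 82286)) = Rational(-84819, 82286)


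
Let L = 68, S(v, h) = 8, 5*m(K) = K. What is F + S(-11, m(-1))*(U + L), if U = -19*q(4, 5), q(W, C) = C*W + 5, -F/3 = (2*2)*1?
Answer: -3268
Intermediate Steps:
m(K) = K/5
F = -12 (F = -3*2*2 = -12 ≈ -12.000)
q(W, C) = 5 + C*W
U = -475 (U = -19*(5 + 5*4) = -19*(5 + 20) = -19*25 = -475)
F + S(-11, m(-1))*(U + L) = -12 + 8*(-475 + 68) = -12 + 8*(-407) = -12 - 3256 = -3268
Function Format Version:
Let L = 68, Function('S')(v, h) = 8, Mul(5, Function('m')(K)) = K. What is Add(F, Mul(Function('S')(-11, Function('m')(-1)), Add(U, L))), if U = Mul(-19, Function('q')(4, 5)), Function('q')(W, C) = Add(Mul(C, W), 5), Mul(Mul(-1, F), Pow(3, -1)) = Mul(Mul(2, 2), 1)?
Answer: -3268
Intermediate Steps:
Function('m')(K) = Mul(Rational(1, 5), K)
F = -12 (F = Mul(-3, Mul(Mul(2, 2), 1)) = Mul(-3, Mul(4, 1)) = Mul(-3, 4) = -12)
Function('q')(W, C) = Add(5, Mul(C, W))
U = -475 (U = Mul(-19, Add(5, Mul(5, 4))) = Mul(-19, Add(5, 20)) = Mul(-19, 25) = -475)
Add(F, Mul(Function('S')(-11, Function('m')(-1)), Add(U, L))) = Add(-12, Mul(8, Add(-475, 68))) = Add(-12, Mul(8, -407)) = Add(-12, -3256) = -3268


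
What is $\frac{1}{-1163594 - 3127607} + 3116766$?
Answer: $\frac{13374669375965}{4291201} \approx 3.1168 \cdot 10^{6}$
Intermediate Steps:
$\frac{1}{-1163594 - 3127607} + 3116766 = \frac{1}{-4291201} + 3116766 = - \frac{1}{4291201} + 3116766 = \frac{13374669375965}{4291201}$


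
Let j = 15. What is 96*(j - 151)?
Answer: -13056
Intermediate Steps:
96*(j - 151) = 96*(15 - 151) = 96*(-136) = -13056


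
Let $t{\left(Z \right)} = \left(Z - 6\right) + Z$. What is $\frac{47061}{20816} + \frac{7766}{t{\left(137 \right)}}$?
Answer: $\frac{43567351}{1394672} \approx 31.238$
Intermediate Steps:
$t{\left(Z \right)} = -6 + 2 Z$ ($t{\left(Z \right)} = \left(-6 + Z\right) + Z = -6 + 2 Z$)
$\frac{47061}{20816} + \frac{7766}{t{\left(137 \right)}} = \frac{47061}{20816} + \frac{7766}{-6 + 2 \cdot 137} = 47061 \cdot \frac{1}{20816} + \frac{7766}{-6 + 274} = \frac{47061}{20816} + \frac{7766}{268} = \frac{47061}{20816} + 7766 \cdot \frac{1}{268} = \frac{47061}{20816} + \frac{3883}{134} = \frac{43567351}{1394672}$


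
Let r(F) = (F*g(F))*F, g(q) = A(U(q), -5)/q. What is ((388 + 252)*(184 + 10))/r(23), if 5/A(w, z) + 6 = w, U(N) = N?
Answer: 422144/23 ≈ 18354.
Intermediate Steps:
A(w, z) = 5/(-6 + w)
g(q) = 5/(q*(-6 + q)) (g(q) = (5/(-6 + q))/q = 5/(q*(-6 + q)))
r(F) = 5*F/(-6 + F) (r(F) = (F*(5/(F*(-6 + F))))*F = (5/(-6 + F))*F = 5*F/(-6 + F))
((388 + 252)*(184 + 10))/r(23) = ((388 + 252)*(184 + 10))/((5*23/(-6 + 23))) = (640*194)/((5*23/17)) = 124160/((5*23*(1/17))) = 124160/(115/17) = 124160*(17/115) = 422144/23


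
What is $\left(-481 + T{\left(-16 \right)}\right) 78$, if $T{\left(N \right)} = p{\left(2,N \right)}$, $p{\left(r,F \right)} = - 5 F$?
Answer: $-31278$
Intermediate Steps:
$T{\left(N \right)} = - 5 N$
$\left(-481 + T{\left(-16 \right)}\right) 78 = \left(-481 - -80\right) 78 = \left(-481 + 80\right) 78 = \left(-401\right) 78 = -31278$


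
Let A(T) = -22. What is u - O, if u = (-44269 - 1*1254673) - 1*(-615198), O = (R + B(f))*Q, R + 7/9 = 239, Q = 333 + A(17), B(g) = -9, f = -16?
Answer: -6795289/9 ≈ -7.5503e+5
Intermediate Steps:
Q = 311 (Q = 333 - 22 = 311)
R = 2144/9 (R = -7/9 + 239 = 2144/9 ≈ 238.22)
O = 641593/9 (O = (2144/9 - 9)*311 = (2063/9)*311 = 641593/9 ≈ 71288.)
u = -683744 (u = (-44269 - 1254673) + 615198 = -1298942 + 615198 = -683744)
u - O = -683744 - 1*641593/9 = -683744 - 641593/9 = -6795289/9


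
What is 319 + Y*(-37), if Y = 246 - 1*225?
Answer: -458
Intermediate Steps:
Y = 21 (Y = 246 - 225 = 21)
319 + Y*(-37) = 319 + 21*(-37) = 319 - 777 = -458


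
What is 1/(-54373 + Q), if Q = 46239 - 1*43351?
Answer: -1/51485 ≈ -1.9423e-5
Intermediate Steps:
Q = 2888 (Q = 46239 - 43351 = 2888)
1/(-54373 + Q) = 1/(-54373 + 2888) = 1/(-51485) = -1/51485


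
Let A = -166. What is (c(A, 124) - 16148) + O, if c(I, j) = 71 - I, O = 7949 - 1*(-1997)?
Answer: -5965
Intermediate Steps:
O = 9946 (O = 7949 + 1997 = 9946)
(c(A, 124) - 16148) + O = ((71 - 1*(-166)) - 16148) + 9946 = ((71 + 166) - 16148) + 9946 = (237 - 16148) + 9946 = -15911 + 9946 = -5965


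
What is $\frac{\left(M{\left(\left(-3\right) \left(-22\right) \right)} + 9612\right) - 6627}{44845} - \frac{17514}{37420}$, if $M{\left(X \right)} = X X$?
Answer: $- \frac{51071511}{167809990} \approx -0.30434$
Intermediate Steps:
$M{\left(X \right)} = X^{2}$
$\frac{\left(M{\left(\left(-3\right) \left(-22\right) \right)} + 9612\right) - 6627}{44845} - \frac{17514}{37420} = \frac{\left(\left(\left(-3\right) \left(-22\right)\right)^{2} + 9612\right) - 6627}{44845} - \frac{17514}{37420} = \left(\left(66^{2} + 9612\right) - 6627\right) \frac{1}{44845} - \frac{8757}{18710} = \left(\left(4356 + 9612\right) - 6627\right) \frac{1}{44845} - \frac{8757}{18710} = \left(13968 - 6627\right) \frac{1}{44845} - \frac{8757}{18710} = 7341 \cdot \frac{1}{44845} - \frac{8757}{18710} = \frac{7341}{44845} - \frac{8757}{18710} = - \frac{51071511}{167809990}$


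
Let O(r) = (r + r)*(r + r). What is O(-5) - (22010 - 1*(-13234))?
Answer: -35144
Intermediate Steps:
O(r) = 4*r² (O(r) = (2*r)*(2*r) = 4*r²)
O(-5) - (22010 - 1*(-13234)) = 4*(-5)² - (22010 - 1*(-13234)) = 4*25 - (22010 + 13234) = 100 - 1*35244 = 100 - 35244 = -35144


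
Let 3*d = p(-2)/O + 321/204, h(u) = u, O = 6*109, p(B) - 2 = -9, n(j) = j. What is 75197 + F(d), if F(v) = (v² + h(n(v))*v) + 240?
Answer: 167846920694185/2224978632 ≈ 75438.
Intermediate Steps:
p(B) = -7 (p(B) = 2 - 9 = -7)
O = 654
d = 34751/66708 (d = (-7/654 + 321/204)/3 = (-7*1/654 + 321*(1/204))/3 = (-7/654 + 107/68)/3 = (⅓)*(34751/22236) = 34751/66708 ≈ 0.52094)
F(v) = 240 + 2*v² (F(v) = (v² + v*v) + 240 = (v² + v²) + 240 = 2*v² + 240 = 240 + 2*v²)
75197 + F(d) = 75197 + (240 + 2*(34751/66708)²) = 75197 + (240 + 2*(1207632001/4449957264)) = 75197 + (240 + 1207632001/2224978632) = 75197 + 535202503681/2224978632 = 167846920694185/2224978632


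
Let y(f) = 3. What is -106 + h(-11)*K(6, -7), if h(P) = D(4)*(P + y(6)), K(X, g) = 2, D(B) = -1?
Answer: -90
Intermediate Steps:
h(P) = -3 - P (h(P) = -(P + 3) = -(3 + P) = -3 - P)
-106 + h(-11)*K(6, -7) = -106 + (-3 - 1*(-11))*2 = -106 + (-3 + 11)*2 = -106 + 8*2 = -106 + 16 = -90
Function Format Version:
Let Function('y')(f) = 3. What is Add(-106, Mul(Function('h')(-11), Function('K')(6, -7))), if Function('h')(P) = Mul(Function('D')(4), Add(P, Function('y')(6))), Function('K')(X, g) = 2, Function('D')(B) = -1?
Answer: -90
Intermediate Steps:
Function('h')(P) = Add(-3, Mul(-1, P)) (Function('h')(P) = Mul(-1, Add(P, 3)) = Mul(-1, Add(3, P)) = Add(-3, Mul(-1, P)))
Add(-106, Mul(Function('h')(-11), Function('K')(6, -7))) = Add(-106, Mul(Add(-3, Mul(-1, -11)), 2)) = Add(-106, Mul(Add(-3, 11), 2)) = Add(-106, Mul(8, 2)) = Add(-106, 16) = -90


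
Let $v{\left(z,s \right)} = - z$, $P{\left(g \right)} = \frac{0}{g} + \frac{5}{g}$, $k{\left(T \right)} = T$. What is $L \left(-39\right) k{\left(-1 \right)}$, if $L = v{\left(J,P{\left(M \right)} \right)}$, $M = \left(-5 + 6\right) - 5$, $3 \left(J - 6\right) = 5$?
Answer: $-299$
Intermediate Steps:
$J = \frac{23}{3}$ ($J = 6 + \frac{1}{3} \cdot 5 = 6 + \frac{5}{3} = \frac{23}{3} \approx 7.6667$)
$M = -4$ ($M = 1 - 5 = -4$)
$P{\left(g \right)} = \frac{5}{g}$ ($P{\left(g \right)} = 0 + \frac{5}{g} = \frac{5}{g}$)
$L = - \frac{23}{3}$ ($L = \left(-1\right) \frac{23}{3} = - \frac{23}{3} \approx -7.6667$)
$L \left(-39\right) k{\left(-1 \right)} = \left(- \frac{23}{3}\right) \left(-39\right) \left(-1\right) = 299 \left(-1\right) = -299$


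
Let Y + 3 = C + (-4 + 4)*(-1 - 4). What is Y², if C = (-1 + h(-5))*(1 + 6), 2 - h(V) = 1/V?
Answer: 729/25 ≈ 29.160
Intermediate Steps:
h(V) = 2 - 1/V
C = 42/5 (C = (-1 + (2 - 1/(-5)))*(1 + 6) = (-1 + (2 - 1*(-⅕)))*7 = (-1 + (2 + ⅕))*7 = (-1 + 11/5)*7 = (6/5)*7 = 42/5 ≈ 8.4000)
Y = 27/5 (Y = -3 + (42/5 + (-4 + 4)*(-1 - 4)) = -3 + (42/5 + 0*(-5)) = -3 + (42/5 + 0) = -3 + 42/5 = 27/5 ≈ 5.4000)
Y² = (27/5)² = 729/25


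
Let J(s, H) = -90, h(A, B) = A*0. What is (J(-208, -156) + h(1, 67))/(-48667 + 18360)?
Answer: 90/30307 ≈ 0.0029696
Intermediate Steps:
h(A, B) = 0
(J(-208, -156) + h(1, 67))/(-48667 + 18360) = (-90 + 0)/(-48667 + 18360) = -90/(-30307) = -90*(-1/30307) = 90/30307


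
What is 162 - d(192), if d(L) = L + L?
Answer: -222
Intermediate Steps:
d(L) = 2*L
162 - d(192) = 162 - 2*192 = 162 - 1*384 = 162 - 384 = -222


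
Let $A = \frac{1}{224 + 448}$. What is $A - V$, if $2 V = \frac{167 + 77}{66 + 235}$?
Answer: $- \frac{1667}{4128} \approx -0.40383$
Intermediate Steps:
$V = \frac{122}{301}$ ($V = \frac{\left(167 + 77\right) \frac{1}{66 + 235}}{2} = \frac{244 \cdot \frac{1}{301}}{2} = \frac{1}{2} \cdot \frac{244}{301} = \frac{122}{301} \approx 0.40532$)
$A = \frac{1}{672} \approx 0.0014881$
$A - V = \frac{1}{672} - \frac{122}{301} = - \frac{1667}{4128}$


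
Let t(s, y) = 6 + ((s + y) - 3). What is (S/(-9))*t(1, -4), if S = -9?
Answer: 0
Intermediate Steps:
t(s, y) = 3 + s + y (t(s, y) = 6 + (-3 + s + y) = 3 + s + y)
(S/(-9))*t(1, -4) = (-9/(-9))*(3 + 1 - 4) = -9*(-1/9)*0 = 1*0 = 0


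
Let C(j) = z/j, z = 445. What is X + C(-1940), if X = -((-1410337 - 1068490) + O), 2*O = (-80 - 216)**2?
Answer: 944787283/388 ≈ 2.4350e+6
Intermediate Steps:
C(j) = 445/j
O = 43808 (O = (-80 - 216)**2/2 = (1/2)*(-296)**2 = (1/2)*87616 = 43808)
X = 2435019 (X = -((-1410337 - 1068490) + 43808) = -(-2478827 + 43808) = -1*(-2435019) = 2435019)
X + C(-1940) = 2435019 + 445/(-1940) = 2435019 + 445*(-1/1940) = 2435019 - 89/388 = 944787283/388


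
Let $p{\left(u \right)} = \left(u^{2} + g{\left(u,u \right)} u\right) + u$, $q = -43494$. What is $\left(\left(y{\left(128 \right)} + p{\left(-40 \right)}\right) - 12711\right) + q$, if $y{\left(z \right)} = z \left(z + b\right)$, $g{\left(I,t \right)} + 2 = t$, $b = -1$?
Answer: $-36709$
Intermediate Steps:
$g{\left(I,t \right)} = -2 + t$
$y{\left(z \right)} = z \left(-1 + z\right)$ ($y{\left(z \right)} = z \left(z - 1\right) = z \left(-1 + z\right)$)
$p{\left(u \right)} = u + u^{2} + u \left(-2 + u\right)$ ($p{\left(u \right)} = \left(u^{2} + \left(-2 + u\right) u\right) + u = \left(u^{2} + u \left(-2 + u\right)\right) + u = u + u^{2} + u \left(-2 + u\right)$)
$\left(\left(y{\left(128 \right)} + p{\left(-40 \right)}\right) - 12711\right) + q = \left(\left(128 \left(-1 + 128\right) - 40 \left(-1 + 2 \left(-40\right)\right)\right) - 12711\right) - 43494 = \left(\left(128 \cdot 127 - 40 \left(-1 - 80\right)\right) - 12711\right) - 43494 = \left(\left(16256 - -3240\right) - 12711\right) - 43494 = \left(\left(16256 + 3240\right) - 12711\right) - 43494 = \left(19496 - 12711\right) - 43494 = 6785 - 43494 = -36709$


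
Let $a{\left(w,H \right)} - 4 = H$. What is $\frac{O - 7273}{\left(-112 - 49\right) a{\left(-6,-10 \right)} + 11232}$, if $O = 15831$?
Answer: $\frac{4279}{6099} \approx 0.70159$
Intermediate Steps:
$a{\left(w,H \right)} = 4 + H$
$\frac{O - 7273}{\left(-112 - 49\right) a{\left(-6,-10 \right)} + 11232} = \frac{15831 - 7273}{\left(-112 - 49\right) \left(4 - 10\right) + 11232} = \frac{8558}{\left(-161\right) \left(-6\right) + 11232} = \frac{8558}{966 + 11232} = \frac{8558}{12198} = 8558 \cdot \frac{1}{12198} = \frac{4279}{6099}$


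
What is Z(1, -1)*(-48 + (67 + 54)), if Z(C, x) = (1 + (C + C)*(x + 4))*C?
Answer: 511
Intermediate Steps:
Z(C, x) = C*(1 + 2*C*(4 + x)) (Z(C, x) = (1 + (2*C)*(4 + x))*C = (1 + 2*C*(4 + x))*C = C*(1 + 2*C*(4 + x)))
Z(1, -1)*(-48 + (67 + 54)) = (1*(1 + 8*1 + 2*1*(-1)))*(-48 + (67 + 54)) = (1*(1 + 8 - 2))*(-48 + 121) = (1*7)*73 = 7*73 = 511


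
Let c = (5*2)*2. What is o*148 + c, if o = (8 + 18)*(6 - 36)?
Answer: -115420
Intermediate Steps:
o = -780 (o = 26*(-30) = -780)
c = 20 (c = 10*2 = 20)
o*148 + c = -780*148 + 20 = -115440 + 20 = -115420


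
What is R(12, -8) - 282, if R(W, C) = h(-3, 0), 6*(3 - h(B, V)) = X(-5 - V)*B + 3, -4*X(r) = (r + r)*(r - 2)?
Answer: -1153/4 ≈ -288.25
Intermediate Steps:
X(r) = -r*(-2 + r)/2 (X(r) = -(r + r)*(r - 2)/4 = -2*r*(-2 + r)/4 = -r*(-2 + r)/2)
h(B, V) = 5/2 - B*(-5 - V)*(7 + V)/12 (h(B, V) = 3 - (((-5 - V)*(2 - (-5 - V))/2)*B + 3)/6 = 3 - (((-5 - V)*(2 + (5 + V))/2)*B + 3)/6 = 3 - (((-5 - V)*(7 + V)/2)*B + 3)/6 = 3 - (B*(-5 - V)*(7 + V)/2 + 3)/6 = 3 - (3 + B*(-5 - V)*(7 + V)/2)/6 = 3 + (-1/2 - B*(-5 - V)*(7 + V)/12) = 5/2 - B*(-5 - V)*(7 + V)/12)
R(W, C) = -25/4 (R(W, C) = 5/2 + (1/12)*(-3)*(5 + 0)*(7 + 0) = 5/2 + (1/12)*(-3)*5*7 = 5/2 - 35/4 = -25/4)
R(12, -8) - 282 = -25/4 - 282 = -1153/4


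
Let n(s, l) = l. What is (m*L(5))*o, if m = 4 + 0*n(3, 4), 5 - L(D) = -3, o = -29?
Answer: -928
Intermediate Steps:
L(D) = 8 (L(D) = 5 - 1*(-3) = 5 + 3 = 8)
m = 4 (m = 4 + 0*4 = 4 + 0 = 4)
(m*L(5))*o = (4*8)*(-29) = 32*(-29) = -928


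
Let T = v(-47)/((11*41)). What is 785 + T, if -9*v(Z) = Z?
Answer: 3186362/4059 ≈ 785.01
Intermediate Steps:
v(Z) = -Z/9
T = 47/4059 (T = (-⅑*(-47))/((11*41)) = (47/9)/451 = (47/9)*(1/451) = 47/4059 ≈ 0.011579)
785 + T = 785 + 47/4059 = 3186362/4059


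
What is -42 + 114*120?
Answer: 13638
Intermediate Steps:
-42 + 114*120 = -42 + 13680 = 13638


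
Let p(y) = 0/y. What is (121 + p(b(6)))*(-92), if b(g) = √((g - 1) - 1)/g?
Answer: -11132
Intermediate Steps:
b(g) = √(-2 + g)/g (b(g) = √((-1 + g) - 1)/g = √(-2 + g)/g)
p(y) = 0
(121 + p(b(6)))*(-92) = (121 + 0)*(-92) = 121*(-92) = -11132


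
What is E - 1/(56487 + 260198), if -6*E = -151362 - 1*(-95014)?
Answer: 8922283187/950055 ≈ 9391.3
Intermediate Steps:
E = 28174/3 (E = -(-151362 - 1*(-95014))/6 = -(-151362 + 95014)/6 = -⅙*(-56348) = 28174/3 ≈ 9391.3)
E - 1/(56487 + 260198) = 28174/3 - 1/(56487 + 260198) = 28174/3 - 1/316685 = 8922283187/950055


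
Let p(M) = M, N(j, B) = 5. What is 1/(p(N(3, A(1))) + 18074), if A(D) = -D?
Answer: 1/18079 ≈ 5.5313e-5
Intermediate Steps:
1/(p(N(3, A(1))) + 18074) = 1/(5 + 18074) = 1/18079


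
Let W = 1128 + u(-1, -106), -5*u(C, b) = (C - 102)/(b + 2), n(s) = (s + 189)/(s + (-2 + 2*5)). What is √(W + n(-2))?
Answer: √705116490/780 ≈ 34.044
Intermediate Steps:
n(s) = (189 + s)/(8 + s) (n(s) = (189 + s)/(s + (-2 + 10)) = (189 + s)/(s + 8) = (189 + s)/(8 + s))
u(C, b) = -(-102 + C)/(5*(2 + b)) (u(C, b) = -(C - 102)/(5*(b + 2)) = -(-102 + C)/(5*(2 + b)))
W = 586457/520 (W = 1128 + (102 - 1*(-1))/(5*(2 - 106)) = 1128 + (⅕)*(102 + 1)/(-104) = 1128 + (⅕)*(-1/104)*103 = 1128 - 103/520 = 586457/520 ≈ 1127.8)
√(W + n(-2)) = √(586457/520 + (189 - 2)/(8 - 2)) = √(586457/520 + 187/6) = √(1807991/1560) = √705116490/780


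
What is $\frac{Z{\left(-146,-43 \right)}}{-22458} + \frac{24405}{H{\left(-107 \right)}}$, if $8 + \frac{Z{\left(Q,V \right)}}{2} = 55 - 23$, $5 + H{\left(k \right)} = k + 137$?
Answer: $\frac{18269543}{18715} \approx 976.2$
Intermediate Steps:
$H{\left(k \right)} = 132 + k$ ($H{\left(k \right)} = -5 + \left(k + 137\right) = -5 + \left(137 + k\right) = 132 + k$)
$Z{\left(Q,V \right)} = 48$ ($Z{\left(Q,V \right)} = -16 + 2 \left(55 - 23\right) = -16 + 2 \cdot 32 = -16 + 64 = 48$)
$\frac{Z{\left(-146,-43 \right)}}{-22458} + \frac{24405}{H{\left(-107 \right)}} = \frac{48}{-22458} + \frac{24405}{132 - 107} = 48 \left(- \frac{1}{22458}\right) + \frac{24405}{25} = - \frac{8}{3743} + 24405 \cdot \frac{1}{25} = - \frac{8}{3743} + \frac{4881}{5} = \frac{18269543}{18715}$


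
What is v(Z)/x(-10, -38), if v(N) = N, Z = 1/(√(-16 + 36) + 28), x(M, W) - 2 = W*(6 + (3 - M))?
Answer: -7/137520 + √5/275040 ≈ -4.2772e-5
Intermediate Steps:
x(M, W) = 2 + W*(9 - M) (x(M, W) = 2 + W*(6 + (3 - M)) = 2 + W*(9 - M))
Z = 1/(28 + 2*√5) (Z = 1/(√20 + 28) = 1/(2*√5 + 28) = 1/(28 + 2*√5) ≈ 0.030796)
v(Z)/x(-10, -38) = (7/191 - √5/382)/(2 + 9*(-38) - 1*(-10)*(-38)) = (7/191 - √5/382)/(2 - 342 - 380) = (7/191 - √5/382)/(-720) = (7/191 - √5/382)*(-1/720) = -7/137520 + √5/275040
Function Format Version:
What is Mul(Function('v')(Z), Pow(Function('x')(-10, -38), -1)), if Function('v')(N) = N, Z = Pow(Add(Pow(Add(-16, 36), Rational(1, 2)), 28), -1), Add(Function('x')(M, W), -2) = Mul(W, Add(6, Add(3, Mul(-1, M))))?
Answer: Add(Rational(-7, 137520), Mul(Rational(1, 275040), Pow(5, Rational(1, 2)))) ≈ -4.2772e-5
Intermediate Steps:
Function('x')(M, W) = Add(2, Mul(W, Add(9, Mul(-1, M)))) (Function('x')(M, W) = Add(2, Mul(W, Add(6, Add(3, Mul(-1, M))))) = Add(2, Mul(W, Add(9, Mul(-1, M)))))
Z = Pow(Add(28, Mul(2, Pow(5, Rational(1, 2)))), -1) (Z = Pow(Add(Pow(20, Rational(1, 2)), 28), -1) = Pow(Add(Mul(2, Pow(5, Rational(1, 2))), 28), -1) = Pow(Add(28, Mul(2, Pow(5, Rational(1, 2)))), -1) ≈ 0.030796)
Mul(Function('v')(Z), Pow(Function('x')(-10, -38), -1)) = Mul(Add(Rational(7, 191), Mul(Rational(-1, 382), Pow(5, Rational(1, 2)))), Pow(Add(2, Mul(9, -38), Mul(-1, -10, -38)), -1)) = Mul(Add(Rational(7, 191), Mul(Rational(-1, 382), Pow(5, Rational(1, 2)))), Pow(Add(2, -342, -380), -1)) = Mul(Add(Rational(7, 191), Mul(Rational(-1, 382), Pow(5, Rational(1, 2)))), Pow(-720, -1)) = Mul(Add(Rational(7, 191), Mul(Rational(-1, 382), Pow(5, Rational(1, 2)))), Rational(-1, 720)) = Add(Rational(-7, 137520), Mul(Rational(1, 275040), Pow(5, Rational(1, 2))))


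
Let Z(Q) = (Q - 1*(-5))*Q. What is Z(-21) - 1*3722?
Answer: -3386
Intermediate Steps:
Z(Q) = Q*(5 + Q) (Z(Q) = (Q + 5)*Q = (5 + Q)*Q = Q*(5 + Q))
Z(-21) - 1*3722 = -21*(5 - 21) - 1*3722 = -21*(-16) - 3722 = 336 - 3722 = -3386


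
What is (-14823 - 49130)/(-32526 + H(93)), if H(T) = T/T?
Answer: 63953/32525 ≈ 1.9663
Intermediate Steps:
H(T) = 1
(-14823 - 49130)/(-32526 + H(93)) = (-14823 - 49130)/(-32526 + 1) = -63953/(-32525) = -63953*(-1/32525) = 63953/32525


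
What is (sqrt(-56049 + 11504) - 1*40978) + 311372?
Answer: 270394 + I*sqrt(44545) ≈ 2.7039e+5 + 211.06*I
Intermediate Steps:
(sqrt(-56049 + 11504) - 1*40978) + 311372 = (sqrt(-44545) - 40978) + 311372 = (I*sqrt(44545) - 40978) + 311372 = (-40978 + I*sqrt(44545)) + 311372 = 270394 + I*sqrt(44545)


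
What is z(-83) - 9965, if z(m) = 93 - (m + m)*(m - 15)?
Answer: -26140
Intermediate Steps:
z(m) = 93 - 2*m*(-15 + m)
z(-83) - 9965 = (93 - 2*(-83)² + 30*(-83)) - 9965 = (93 - 2*6889 - 2490) - 9965 = (93 - 13778 - 2490) - 9965 = -16175 - 9965 = -26140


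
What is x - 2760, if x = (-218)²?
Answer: 44764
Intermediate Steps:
x = 47524
x - 2760 = 47524 - 2760 = 44764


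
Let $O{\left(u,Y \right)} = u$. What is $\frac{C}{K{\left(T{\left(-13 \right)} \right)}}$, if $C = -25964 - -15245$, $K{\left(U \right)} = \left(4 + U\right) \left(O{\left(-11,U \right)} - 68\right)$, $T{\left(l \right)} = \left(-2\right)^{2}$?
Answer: $\frac{10719}{632} \approx 16.96$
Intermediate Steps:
$T{\left(l \right)} = 4$
$K{\left(U \right)} = -316 - 79 U$ ($K{\left(U \right)} = \left(4 + U\right) \left(-11 - 68\right) = \left(4 + U\right) \left(-79\right) = -316 - 79 U$)
$C = -10719$ ($C = -25964 + 15245 = -10719$)
$\frac{C}{K{\left(T{\left(-13 \right)} \right)}} = - \frac{10719}{-316 - 316} = - \frac{10719}{-632} = \left(-10719\right) \left(- \frac{1}{632}\right) = \frac{10719}{632}$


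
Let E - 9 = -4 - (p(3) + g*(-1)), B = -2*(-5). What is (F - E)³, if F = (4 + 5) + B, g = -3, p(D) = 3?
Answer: 8000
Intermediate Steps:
B = 10
E = -1 (E = 9 + (-4 - (3 - 3*(-1))) = 9 + (-4 - (3 + 3)) = 9 + (-4 - 1*6) = 9 + (-4 - 6) = 9 - 10 = -1)
F = 19 (F = (4 + 5) + 10 = 9 + 10 = 19)
(F - E)³ = (19 - 1*(-1))³ = (19 + 1)³ = 20³ = 8000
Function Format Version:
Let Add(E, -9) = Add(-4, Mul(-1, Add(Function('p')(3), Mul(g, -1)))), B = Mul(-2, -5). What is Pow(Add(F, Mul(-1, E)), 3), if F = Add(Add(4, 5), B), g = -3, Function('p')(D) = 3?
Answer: 8000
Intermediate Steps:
B = 10
E = -1 (E = Add(9, Add(-4, Mul(-1, Add(3, Mul(-3, -1))))) = Add(9, Add(-4, Mul(-1, Add(3, 3)))) = Add(9, Add(-4, Mul(-1, 6))) = Add(9, Add(-4, -6)) = Add(9, -10) = -1)
F = 19 (F = Add(Add(4, 5), 10) = Add(9, 10) = 19)
Pow(Add(F, Mul(-1, E)), 3) = Pow(Add(19, Mul(-1, -1)), 3) = Pow(Add(19, 1), 3) = Pow(20, 3) = 8000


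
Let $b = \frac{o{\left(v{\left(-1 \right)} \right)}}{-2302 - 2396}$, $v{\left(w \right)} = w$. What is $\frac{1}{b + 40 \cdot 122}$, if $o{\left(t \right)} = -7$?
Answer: $\frac{4698}{22926247} \approx 0.00020492$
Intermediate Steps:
$b = \frac{7}{4698}$ ($b = - \frac{7}{-2302 - 2396} = - \frac{7}{-4698} = \left(-7\right) \left(- \frac{1}{4698}\right) = \frac{7}{4698} \approx 0.00149$)
$\frac{1}{b + 40 \cdot 122} = \frac{1}{\frac{7}{4698} + 40 \cdot 122} = \frac{1}{\frac{7}{4698} + 4880} = \frac{1}{\frac{22926247}{4698}} = \frac{4698}{22926247}$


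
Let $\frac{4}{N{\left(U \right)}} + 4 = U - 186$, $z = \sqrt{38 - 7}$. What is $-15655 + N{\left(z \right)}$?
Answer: $- \frac{564660955}{36069} - \frac{4 \sqrt{31}}{36069} \approx -15655.0$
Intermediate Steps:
$z = \sqrt{31} \approx 5.5678$
$N{\left(U \right)} = \frac{4}{-190 + U}$ ($N{\left(U \right)} = \frac{4}{-4 + \left(U - 186\right)} = \frac{4}{-4 + \left(-186 + U\right)} = \frac{4}{-190 + U}$)
$-15655 + N{\left(z \right)} = -15655 + \frac{4}{-190 + \sqrt{31}}$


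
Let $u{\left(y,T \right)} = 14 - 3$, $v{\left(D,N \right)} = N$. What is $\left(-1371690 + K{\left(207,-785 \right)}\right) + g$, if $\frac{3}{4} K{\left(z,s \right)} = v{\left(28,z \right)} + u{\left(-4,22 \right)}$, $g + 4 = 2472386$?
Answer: $\frac{3302948}{3} \approx 1.101 \cdot 10^{6}$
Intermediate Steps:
$g = 2472382$ ($g = -4 + 2472386 = 2472382$)
$u{\left(y,T \right)} = 11$ ($u{\left(y,T \right)} = 14 - 3 = 11$)
$K{\left(z,s \right)} = \frac{44}{3} + \frac{4 z}{3}$ ($K{\left(z,s \right)} = \frac{4 \left(z + 11\right)}{3} = \frac{4 \left(11 + z\right)}{3} = \frac{44}{3} + \frac{4 z}{3}$)
$\left(-1371690 + K{\left(207,-785 \right)}\right) + g = \left(-1371690 + \left(\frac{44}{3} + \frac{4}{3} \cdot 207\right)\right) + 2472382 = \left(-1371690 + \left(\frac{44}{3} + 276\right)\right) + 2472382 = \left(-1371690 + \frac{872}{3}\right) + 2472382 = - \frac{4114198}{3} + 2472382 = \frac{3302948}{3}$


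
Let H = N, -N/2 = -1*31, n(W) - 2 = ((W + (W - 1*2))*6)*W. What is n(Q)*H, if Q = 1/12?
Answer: 403/6 ≈ 67.167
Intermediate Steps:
Q = 1/12 ≈ 0.083333
n(W) = 2 + W*(-12 + 12*W) (n(W) = 2 + ((W + (W - 1*2))*6)*W = 2 + ((W + (W - 2))*6)*W = 2 + ((W + (-2 + W))*6)*W = 2 + ((-2 + 2*W)*6)*W = 2 + (-12 + 12*W)*W = 2 + W*(-12 + 12*W))
N = 62 (N = -(-2)*31 = -2*(-31) = 62)
H = 62
n(Q)*H = (2 - 12*1/12 + 12*(1/12)²)*62 = (2 - 1 + 12*(1/144))*62 = (2 - 1 + 1/12)*62 = (13/12)*62 = 403/6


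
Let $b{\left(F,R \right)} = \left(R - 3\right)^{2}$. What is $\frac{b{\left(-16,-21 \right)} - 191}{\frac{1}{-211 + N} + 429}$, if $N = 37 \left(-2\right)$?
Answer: $\frac{109725}{122264} \approx 0.89744$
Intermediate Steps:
$b{\left(F,R \right)} = \left(-3 + R\right)^{2}$
$N = -74$
$\frac{b{\left(-16,-21 \right)} - 191}{\frac{1}{-211 + N} + 429} = \frac{\left(-3 - 21\right)^{2} - 191}{\frac{1}{-211 - 74} + 429} = \frac{\left(-24\right)^{2} - 191}{\frac{1}{-285} + 429} = \frac{576 - 191}{- \frac{1}{285} + 429} = \frac{385}{\frac{122264}{285}} = 385 \cdot \frac{285}{122264} = \frac{109725}{122264}$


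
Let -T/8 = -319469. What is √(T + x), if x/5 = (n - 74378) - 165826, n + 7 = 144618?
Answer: √2077787 ≈ 1441.5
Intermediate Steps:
n = 144611 (n = -7 + 144618 = 144611)
x = -477965 (x = 5*((144611 - 74378) - 165826) = 5*(70233 - 165826) = 5*(-95593) = -477965)
T = 2555752 (T = -8*(-319469) = 2555752)
√(T + x) = √(2555752 - 477965) = √2077787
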